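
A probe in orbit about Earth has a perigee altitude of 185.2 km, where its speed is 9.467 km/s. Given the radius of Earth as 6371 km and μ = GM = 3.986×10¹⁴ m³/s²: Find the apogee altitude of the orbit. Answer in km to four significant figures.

r_p = 6371 + 185.2 = 6556.2 km = 6.556×10⁶ m.
Specific energy ε = v²/2 − μ/r = -1.599×10⁷ J/kg, so a = −μ/(2ε) = 1.247×10⁷ m.
The apsides satisfy r_p + r_a = 2a, so the apogee radius is 2a − r_p = 1.838×10⁷ m = 18379 km.
Apogee altitude = 18379 − 6371 = 12008 km.

apogee altitude ≈ 12010 km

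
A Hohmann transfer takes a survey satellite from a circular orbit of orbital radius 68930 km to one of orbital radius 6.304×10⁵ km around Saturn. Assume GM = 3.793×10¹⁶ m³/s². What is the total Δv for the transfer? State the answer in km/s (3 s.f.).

Δv_total ≈ 12.4 km/s

r₁ = 68930 km = 6.893×10⁷ m.
r₂ = 6.304×10⁵ km = 6.304×10⁸ m.
Transfer ellipse a_t = (r₁ + r₂)/2 = 3.497×10⁸ m.
At r₁: circular v_c1 = √(μ/r₁) = 23460 m/s; transfer-perikrone v_p = √[μ(2/r₁ − 1/a_t)] = 31500 m/s.
Δv₁ = v_p − v_c1 = 8039 m/s.
At r₂: circular v_c2 = √(μ/r₂) = 7757 m/s; transfer-apokrone v_a = √[μ(2/r₂ − 1/a_t)] = 3444 m/s.
Δv₂ = v_c2 − v_a = 4313 m/s.
Total Δv = Δv₁ + Δv₂ = 12350 m/s = 12.35 km/s.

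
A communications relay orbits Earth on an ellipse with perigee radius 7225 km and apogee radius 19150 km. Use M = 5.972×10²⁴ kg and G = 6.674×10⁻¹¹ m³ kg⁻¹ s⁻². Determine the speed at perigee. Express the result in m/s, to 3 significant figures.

v ≈ 8950 m/s

μ = GM = 6.674×10⁻¹¹ × 5.972×10²⁴ = 3.986×10¹⁴ m³/s².
Semi-major axis a = (r_p + r_a)/2 = 13188 km = 1.319×10⁷ m.
Vis-viva: v² = μ(2/r − 1/a) = 3.986×10¹⁴ × (2.768×10⁻⁷ − 7.583×10⁻⁸) = 8.011×10⁷ m²/s².
v = 8950 m/s.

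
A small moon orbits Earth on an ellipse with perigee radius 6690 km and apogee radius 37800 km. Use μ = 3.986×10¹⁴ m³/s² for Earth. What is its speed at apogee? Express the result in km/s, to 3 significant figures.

v ≈ 1.78 km/s

Semi-major axis a = (r_p + r_a)/2 = 22245 km = 2.224×10⁷ m.
Vis-viva: v² = μ(2/r − 1/a) = 3.986×10¹⁴ × (5.291×10⁻⁸ − 4.495×10⁻⁸) = 3.171×10⁶ m²/s².
v = 1781 m/s = 1.781 km/s.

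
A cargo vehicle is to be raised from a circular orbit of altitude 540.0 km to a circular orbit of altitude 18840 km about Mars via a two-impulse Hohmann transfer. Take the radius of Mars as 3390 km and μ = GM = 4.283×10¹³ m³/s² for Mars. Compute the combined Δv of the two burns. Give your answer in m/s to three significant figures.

r₁ = 3390 + 540.0 = 3930.0 km = 3.9300×10⁶ m.
r₂ = 3390 + 18840 = 22230 km = 2.2230×10⁷ m.
Transfer ellipse a_t = (r₁ + r₂)/2 = 1.308×10⁷ m.
At r₁: circular v_c1 = √(μ/r₁) = 3301 m/s; transfer-periapsis v_p = √[μ(2/r₁ − 1/a_t)] = 4304 m/s.
Δv₁ = v_p − v_c1 = 1002 m/s.
At r₂: circular v_c2 = √(μ/r₂) = 1388 m/s; transfer-apoapsis v_a = √[μ(2/r₂ − 1/a_t)] = 760.8 m/s.
Δv₂ = v_c2 − v_a = 627.2 m/s.
Total Δv = Δv₁ + Δv₂ = 1630 m/s.

Δv_total ≈ 1630 m/s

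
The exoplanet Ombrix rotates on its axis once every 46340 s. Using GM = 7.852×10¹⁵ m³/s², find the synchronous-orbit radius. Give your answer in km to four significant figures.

r_sync ≈ 75310 km

A synchronous orbit has period T, so by Kepler's third law a = (μT²/4π²)^(1/3).
μT²/4π² = 7.852×10¹⁵ × (4.634×10⁴)² / 39.48 = 4.271×10²³ m³.
a = 7.531×10⁷ m = 75309 km.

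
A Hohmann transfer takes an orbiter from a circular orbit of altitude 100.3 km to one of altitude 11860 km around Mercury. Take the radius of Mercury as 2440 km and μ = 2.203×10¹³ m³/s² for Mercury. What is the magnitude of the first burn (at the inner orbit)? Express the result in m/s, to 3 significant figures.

Δv ≈ 893 m/s

r₁ = 2440 + 100.3 = 2540.3 km = 2.5403×10⁶ m.
r₂ = 2440 + 11860 = 14300 km = 1.4300×10⁷ m.
Transfer ellipse a_t = (r₁ + r₂)/2 = 8.420×10⁶ m.
At r₁: circular v_c1 = √(μ/r₁) = 2945 m/s; transfer-periherm v_p = √[μ(2/r₁ − 1/a_t)] = 3838 m/s.
Δv₁ = v_p − v_c1 = 892.9 m/s.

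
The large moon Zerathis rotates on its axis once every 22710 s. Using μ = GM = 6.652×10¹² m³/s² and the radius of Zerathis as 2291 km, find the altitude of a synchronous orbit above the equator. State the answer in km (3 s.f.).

h_sync ≈ 2140 km

A synchronous orbit has period T, so by Kepler's third law a = (μT²/4π²)^(1/3).
μT²/4π² = 6.652×10¹² × (2.271×10⁴)² / 39.48 = 8.690×10¹⁹ m³.
a = 4.429×10⁶ m = 4429.4 km.
Altitude h = a − R = 4429.4 − 2291 = 2138.4 km.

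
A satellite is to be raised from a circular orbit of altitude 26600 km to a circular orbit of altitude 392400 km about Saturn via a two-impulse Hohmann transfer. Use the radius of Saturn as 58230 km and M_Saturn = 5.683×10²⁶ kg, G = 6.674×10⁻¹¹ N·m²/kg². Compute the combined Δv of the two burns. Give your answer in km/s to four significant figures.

Δv_total ≈ 10.30 km/s

μ = GM = 6.674×10⁻¹¹ × 5.683×10²⁶ = 3.793×10¹⁶ m³/s².
r₁ = 58230 + 26600 = 84830 km = 8.4830×10⁷ m.
r₂ = 58230 + 392400 = 450630 km = 4.5063×10⁸ m.
Transfer ellipse a_t = (r₁ + r₂)/2 = 2.677×10⁸ m.
At r₁: circular v_c1 = √(μ/r₁) = 21140 m/s; transfer-perikrone v_p = √[μ(2/r₁ − 1/a_t)] = 27430 m/s.
Δv₁ = v_p − v_c1 = 6288 m/s.
At r₂: circular v_c2 = √(μ/r₂) = 9174 m/s; transfer-apokrone v_a = √[μ(2/r₂ − 1/a_t)] = 5164 m/s.
Δv₂ = v_c2 − v_a = 4010 m/s.
Total Δv = Δv₁ + Δv₂ = 10300 m/s = 10.30 km/s.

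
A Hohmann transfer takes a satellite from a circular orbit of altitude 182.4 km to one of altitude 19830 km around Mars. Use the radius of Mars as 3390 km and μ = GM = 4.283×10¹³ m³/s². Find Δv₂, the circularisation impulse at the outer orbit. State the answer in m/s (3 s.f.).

Δv ≈ 657 m/s

r₁ = 3390 + 182.4 = 3572.4 km = 3.5724×10⁶ m.
r₂ = 3390 + 19830 = 23220 km = 2.3220×10⁷ m.
Transfer ellipse a_t = (r₁ + r₂)/2 = 1.340×10⁷ m.
At r₁: circular v_c1 = √(μ/r₁) = 3463 m/s; transfer-periapsis v_p = √[μ(2/r₁ − 1/a_t)] = 4559 m/s.
At r₂: circular v_c2 = √(μ/r₂) = 1358 m/s; transfer-apoapsis v_a = √[μ(2/r₂ − 1/a_t)] = 701.3 m/s.
Δv₂ = v_c2 − v_a = 656.8 m/s.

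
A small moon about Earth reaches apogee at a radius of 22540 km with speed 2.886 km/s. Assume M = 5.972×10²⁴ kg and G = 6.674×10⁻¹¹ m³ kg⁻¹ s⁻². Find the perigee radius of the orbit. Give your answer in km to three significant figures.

μ = GM = 6.674×10⁻¹¹ × 5.972×10²⁴ = 3.986×10¹⁴ m³/s².
r_a = 2.254×10⁷ m.
Specific energy ε = v²/2 − μ/r = -1.352×10⁷ J/kg, so a = −μ/(2ε) = 1.474×10⁷ m.
The apsides satisfy r_p + r_a = 2a, so the perigee radius is 2a − r_a = 6.944×10⁶ m = 6943.7 km.

perigee radius ≈ 6940 km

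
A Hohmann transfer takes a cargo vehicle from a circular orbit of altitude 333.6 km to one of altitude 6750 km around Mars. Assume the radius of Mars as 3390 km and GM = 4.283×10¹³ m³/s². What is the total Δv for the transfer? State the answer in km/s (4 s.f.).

Δv_total ≈ 1.259 km/s

r₁ = 3390 + 333.6 = 3723.6 km = 3.7236×10⁶ m.
r₂ = 3390 + 6750 = 10140 km = 1.0140×10⁷ m.
Transfer ellipse a_t = (r₁ + r₂)/2 = 6.932×10⁶ m.
At r₁: circular v_c1 = √(μ/r₁) = 3392 m/s; transfer-periapsis v_p = √[μ(2/r₁ − 1/a_t)] = 4102 m/s.
Δv₁ = v_p − v_c1 = 710.4 m/s.
At r₂: circular v_c2 = √(μ/r₂) = 2055 m/s; transfer-apoapsis v_a = √[μ(2/r₂ − 1/a_t)] = 1506 m/s.
Δv₂ = v_c2 − v_a = 548.9 m/s.
Total Δv = Δv₁ + Δv₂ = 1259 m/s = 1.259 km/s.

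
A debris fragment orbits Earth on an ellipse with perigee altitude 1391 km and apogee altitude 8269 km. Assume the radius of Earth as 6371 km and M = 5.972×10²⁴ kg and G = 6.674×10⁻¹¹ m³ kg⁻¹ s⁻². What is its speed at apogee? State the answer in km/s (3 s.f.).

v ≈ 4.34 km/s

μ = GM = 6.674×10⁻¹¹ × 5.972×10²⁴ = 3.986×10¹⁴ m³/s².
r_p = 6371 + 1391 = 7762.0 km = 7.7620×10⁶ m.
r_a = 6371 + 8269 = 14640 km = 1.4640×10⁷ m.
Semi-major axis a = (r_p + r_a)/2 = 11201 km = 1.120×10⁷ m.
Vis-viva: v² = μ(2/r − 1/a) = 3.986×10¹⁴ × (1.366×10⁻⁷ − 8.928×10⁻⁸) = 1.887×10⁷ m²/s².
v = 4344 m/s = 4.344 km/s.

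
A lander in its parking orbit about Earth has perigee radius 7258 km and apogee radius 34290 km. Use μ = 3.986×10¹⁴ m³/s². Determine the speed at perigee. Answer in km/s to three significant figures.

Semi-major axis a = (r_p + r_a)/2 = 20774 km = 2.077×10⁷ m.
Vis-viva: v² = μ(2/r − 1/a) = 3.986×10¹⁴ × (2.756×10⁻⁷ − 4.814×10⁻⁸) = 9.065×10⁷ m²/s².
v = 9521 m/s = 9.521 km/s.

v ≈ 9.52 km/s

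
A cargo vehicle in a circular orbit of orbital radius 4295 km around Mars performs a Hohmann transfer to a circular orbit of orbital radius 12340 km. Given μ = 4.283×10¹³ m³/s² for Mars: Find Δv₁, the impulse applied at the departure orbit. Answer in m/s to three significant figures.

Δv ≈ 689 m/s

r₁ = 4295 km = 4.295×10⁶ m.
r₂ = 12340 km = 1.234×10⁷ m.
Transfer ellipse a_t = (r₁ + r₂)/2 = 8.318×10⁶ m.
At r₁: circular v_c1 = √(μ/r₁) = 3158 m/s; transfer-periapsis v_p = √[μ(2/r₁ − 1/a_t)] = 3846 m/s.
Δv₁ = v_p − v_c1 = 688.5 m/s.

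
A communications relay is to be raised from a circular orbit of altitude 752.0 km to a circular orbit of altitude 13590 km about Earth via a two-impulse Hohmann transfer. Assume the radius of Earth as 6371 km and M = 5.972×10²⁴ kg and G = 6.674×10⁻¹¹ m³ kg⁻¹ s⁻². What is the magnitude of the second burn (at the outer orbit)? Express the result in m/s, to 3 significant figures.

μ = GM = 6.674×10⁻¹¹ × 5.972×10²⁴ = 3.986×10¹⁴ m³/s².
r₁ = 6371 + 752.0 = 7123.0 km = 7.1230×10⁶ m.
r₂ = 6371 + 13590 = 19961 km = 1.9961×10⁷ m.
Transfer ellipse a_t = (r₁ + r₂)/2 = 1.354×10⁷ m.
At r₁: circular v_c1 = √(μ/r₁) = 7480 m/s; transfer-perigee v_p = √[μ(2/r₁ − 1/a_t)] = 9082 m/s.
At r₂: circular v_c2 = √(μ/r₂) = 4469 m/s; transfer-apogee v_a = √[μ(2/r₂ − 1/a_t)] = 3241 m/s.
Δv₂ = v_c2 − v_a = 1228 m/s.

Δv ≈ 1230 m/s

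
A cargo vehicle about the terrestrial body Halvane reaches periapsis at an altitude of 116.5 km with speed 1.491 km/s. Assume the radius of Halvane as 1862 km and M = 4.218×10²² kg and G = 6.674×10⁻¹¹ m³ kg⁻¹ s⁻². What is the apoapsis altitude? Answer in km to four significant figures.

apoapsis altitude ≈ 5202 km

μ = GM = 6.674×10⁻¹¹ × 4.218×10²² = 2.815×10¹² m³/s².
r_p = 1862 + 116.5 = 1978.5 km = 1.978×10⁶ m.
Specific energy ε = v²/2 − μ/r = -3.113×10⁵ J/kg, so a = −μ/(2ε) = 4.521×10⁶ m.
The apsides satisfy r_p + r_a = 2a, so the apoapsis radius is 2a − r_p = 7.064×10⁶ m = 7064.5 km.
Apoapsis altitude = 7064.5 − 1862 = 5202.5 km.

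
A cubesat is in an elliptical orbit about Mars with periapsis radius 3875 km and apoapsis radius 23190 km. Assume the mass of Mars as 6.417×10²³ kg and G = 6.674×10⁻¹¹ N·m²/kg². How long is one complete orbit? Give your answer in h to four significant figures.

T ≈ 13.28 h

μ = GM = 6.674×10⁻¹¹ × 6.417×10²³ = 4.283×10¹³ m³/s².
Semi-major axis a = (r_p + r_a)/2 = (3875.0 + 23190)/2 = 13532 km = 1.353×10⁷ m.
By Kepler's third law T = 2π√(a³/μ) = 2π × 7.607×10³ = 4.780×10⁴ s.
= 13.28 h.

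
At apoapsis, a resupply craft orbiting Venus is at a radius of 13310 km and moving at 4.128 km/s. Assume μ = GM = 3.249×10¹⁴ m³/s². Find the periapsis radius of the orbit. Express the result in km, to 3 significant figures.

r_a = 1.331×10⁷ m.
Specific energy ε = v²/2 − μ/r = -1.589×10⁷ J/kg, so a = −μ/(2ε) = 1.022×10⁷ m.
The apsides satisfy r_p + r_a = 2a, so the periapsis radius is 2a − r_a = 7.137×10⁶ m = 7136.8 km.

periapsis radius ≈ 7140 km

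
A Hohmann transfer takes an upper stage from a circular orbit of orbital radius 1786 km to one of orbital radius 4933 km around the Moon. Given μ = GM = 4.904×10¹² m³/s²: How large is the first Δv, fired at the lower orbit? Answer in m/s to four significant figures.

r₁ = 1786 km = 1.786×10⁶ m.
r₂ = 4933 km = 4.933×10⁶ m.
Transfer ellipse a_t = (r₁ + r₂)/2 = 3.360×10⁶ m.
At r₁: circular v_c1 = √(μ/r₁) = 1657 m/s; transfer-perilune v_p = √[μ(2/r₁ − 1/a_t)] = 2008 m/s.
Δv₁ = v_p − v_c1 = 350.9 m/s.

Δv ≈ 350.9 m/s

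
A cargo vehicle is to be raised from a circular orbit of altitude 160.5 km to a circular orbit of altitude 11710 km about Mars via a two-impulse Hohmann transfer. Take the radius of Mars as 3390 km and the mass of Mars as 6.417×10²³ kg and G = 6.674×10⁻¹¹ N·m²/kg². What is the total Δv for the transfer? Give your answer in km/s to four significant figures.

Δv_total ≈ 1.591 km/s

μ = GM = 6.674×10⁻¹¹ × 6.417×10²³ = 4.283×10¹³ m³/s².
r₁ = 3390 + 160.5 = 3550.5 km = 3.5505×10⁶ m.
r₂ = 3390 + 11710 = 15100 km = 1.5100×10⁷ m.
Transfer ellipse a_t = (r₁ + r₂)/2 = 9.325×10⁶ m.
At r₁: circular v_c1 = √(μ/r₁) = 3473 m/s; transfer-periapsis v_p = √[μ(2/r₁ − 1/a_t)] = 4419 m/s.
Δv₁ = v_p − v_c1 = 946.4 m/s.
At r₂: circular v_c2 = √(μ/r₂) = 1684 m/s; transfer-apoapsis v_a = √[μ(2/r₂ − 1/a_t)] = 1039 m/s.
Δv₂ = v_c2 − v_a = 644.9 m/s.
Total Δv = Δv₁ + Δv₂ = 1591 m/s = 1.591 km/s.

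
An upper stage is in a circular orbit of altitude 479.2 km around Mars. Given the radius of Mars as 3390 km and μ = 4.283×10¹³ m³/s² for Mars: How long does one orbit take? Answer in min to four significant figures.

T ≈ 121.8 min

r = 3390 + 479.2 = 3869.2 km = 3.8692×10⁶ m.
Kepler's third law: T = 2π√(r³/μ) = 2π√((3.869×10⁶)³ / 4.283×10¹³).
r³/μ = 1.352×10⁶ s², so T = 2π × 1.163×10³ = 7.307×10³ s.
Converting: 7.307×10³ s ÷ 60.00 = 121.8 min.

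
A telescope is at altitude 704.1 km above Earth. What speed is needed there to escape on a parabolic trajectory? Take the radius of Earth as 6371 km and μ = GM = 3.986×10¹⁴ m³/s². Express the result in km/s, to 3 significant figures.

r = 6371 + 704.1 = 7075.1 km = 7.0751×10⁶ m.
Escape speed v_esc = √(2μ/r) = √(2 × 3.986×10¹⁴ / 7.075×10⁶) = √(1.127×10⁸) = 10610 m/s.
= 10.61 km/s.

v_esc ≈ 10.6 km/s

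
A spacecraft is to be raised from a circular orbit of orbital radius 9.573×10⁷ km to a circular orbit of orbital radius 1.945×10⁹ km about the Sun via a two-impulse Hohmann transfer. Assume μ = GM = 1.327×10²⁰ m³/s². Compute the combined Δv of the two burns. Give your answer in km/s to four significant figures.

Δv_total ≈ 19.90 km/s

r₁ = 9.573×10⁷ km = 9.573×10¹⁰ m.
r₂ = 1.945×10⁹ km = 1.945×10¹² m.
Transfer ellipse a_t = (r₁ + r₂)/2 = 1.020×10¹² m.
At r₁: circular v_c1 = √(μ/r₁) = 37230 m/s; transfer-perihelion v_p = √[μ(2/r₁ − 1/a_t)] = 51400 m/s.
Δv₁ = v_p − v_c1 = 14170 m/s.
At r₂: circular v_c2 = √(μ/r₂) = 8260 m/s; transfer-aphelion v_a = √[μ(2/r₂ − 1/a_t)] = 2530 m/s.
Δv₂ = v_c2 − v_a = 5730 m/s.
Total Δv = Δv₁ + Δv₂ = 19900 m/s = 19.90 km/s.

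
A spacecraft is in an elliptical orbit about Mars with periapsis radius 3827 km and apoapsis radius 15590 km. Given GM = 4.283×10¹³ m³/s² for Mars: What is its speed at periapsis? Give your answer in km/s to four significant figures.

v ≈ 4.239 km/s

Semi-major axis a = (r_p + r_a)/2 = 9708.5 km = 9.708×10⁶ m.
Vis-viva: v² = μ(2/r − 1/a) = 4.283×10¹³ × (5.226×10⁻⁷ − 1.030×10⁻⁷) = 1.797×10⁷ m²/s².
v = 4239 m/s = 4.239 km/s.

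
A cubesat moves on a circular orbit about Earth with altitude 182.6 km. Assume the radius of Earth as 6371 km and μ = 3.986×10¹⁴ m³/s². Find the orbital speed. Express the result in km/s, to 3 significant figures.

v ≈ 7.80 km/s

r = 6371 + 182.6 = 6553.6 km = 6.5536×10⁶ m.
For a circular orbit v = √(μ/r) = √(3.986×10¹⁴ / 6.554×10⁶) = √(6.082×10⁷) = 7799 m/s.
That is 7.799 km/s.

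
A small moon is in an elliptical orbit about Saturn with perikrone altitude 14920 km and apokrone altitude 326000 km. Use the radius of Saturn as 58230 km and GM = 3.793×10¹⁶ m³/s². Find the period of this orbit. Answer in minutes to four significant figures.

T ≈ 1860 minutes

r_p = 58230 + 14920 = 73150 km = 7.3150×10⁷ m.
r_a = 58230 + 326000 = 384230 km = 3.8423×10⁸ m.
Semi-major axis a = (r_p + r_a)/2 = (73150 + 3.8423×10⁵)/2 = 2.2869×10⁵ km = 2.287×10⁸ m.
By Kepler's third law T = 2π√(a³/μ) = 2π × 1.776×10⁴ = 1.116×10⁵ s.
= 1860 minutes.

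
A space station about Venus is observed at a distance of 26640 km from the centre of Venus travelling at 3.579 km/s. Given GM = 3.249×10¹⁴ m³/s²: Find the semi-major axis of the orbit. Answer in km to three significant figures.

a ≈ 28100 km

r = 2.664×10⁷ m.
Specific orbital energy ε = v²/2 − μ/r = (3579)²/2 − 3.249×10¹⁴/2.664×10⁷ = -5.791×10⁶ J/kg.
Since ε = −μ/(2a), a = −μ/(2ε) = 2.805×10⁷ m = 28051 km.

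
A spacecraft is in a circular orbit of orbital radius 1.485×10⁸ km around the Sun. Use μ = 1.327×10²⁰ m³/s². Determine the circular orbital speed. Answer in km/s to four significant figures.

r = 1.485×10⁸ km = 1.485×10¹¹ m.
For a circular orbit v = √(μ/r) = √(1.327×10²⁰ / 1.485×10¹¹) = √(8.936×10⁸) = 29890 m/s.
That is 29.89 km/s.

v ≈ 29.89 km/s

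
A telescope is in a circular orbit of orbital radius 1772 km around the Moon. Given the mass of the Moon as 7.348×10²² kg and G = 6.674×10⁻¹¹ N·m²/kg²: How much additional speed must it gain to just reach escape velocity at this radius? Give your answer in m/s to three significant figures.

Δv ≈ 689 m/s

μ = GM = 6.674×10⁻¹¹ × 7.348×10²² = 4.904×10¹² m³/s².
r = 1772 km = 1.772×10⁶ m.
Circular speed v_c = √(μ/r) = 1664 m/s.
Escape speed v_esc = √(2μ/r) = √2 × v_c = 2353 m/s.
Δv = v_esc − v_c = 689.1 m/s.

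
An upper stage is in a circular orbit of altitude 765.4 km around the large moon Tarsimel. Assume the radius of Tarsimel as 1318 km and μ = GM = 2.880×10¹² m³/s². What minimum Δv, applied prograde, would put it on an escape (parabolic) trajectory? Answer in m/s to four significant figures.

Δv ≈ 487.0 m/s

r = 1318 + 765.4 = 2083.4 km = 2.0834×10⁶ m.
Circular speed v_c = √(μ/r) = 1176 m/s.
Escape speed v_esc = √(2μ/r) = √2 × v_c = 1663 m/s.
Δv = v_esc − v_c = 487.0 m/s.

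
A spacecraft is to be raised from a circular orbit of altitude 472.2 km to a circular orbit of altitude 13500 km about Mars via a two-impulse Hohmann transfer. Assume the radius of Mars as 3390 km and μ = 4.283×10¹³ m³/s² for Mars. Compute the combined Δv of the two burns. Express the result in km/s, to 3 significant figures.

Δv_total ≈ 1.54 km/s

r₁ = 3390 + 472.2 = 3862.2 km = 3.8622×10⁶ m.
r₂ = 3390 + 13500 = 16890 km = 1.6890×10⁷ m.
Transfer ellipse a_t = (r₁ + r₂)/2 = 1.038×10⁷ m.
At r₁: circular v_c1 = √(μ/r₁) = 3330 m/s; transfer-periapsis v_p = √[μ(2/r₁ − 1/a_t)] = 4249 m/s.
Δv₁ = v_p − v_c1 = 918.6 m/s.
At r₂: circular v_c2 = √(μ/r₂) = 1592 m/s; transfer-apoapsis v_a = √[μ(2/r₂ − 1/a_t)] = 971.5 m/s.
Δv₂ = v_c2 − v_a = 620.9 m/s.
Total Δv = Δv₁ + Δv₂ = 1539 m/s = 1.539 km/s.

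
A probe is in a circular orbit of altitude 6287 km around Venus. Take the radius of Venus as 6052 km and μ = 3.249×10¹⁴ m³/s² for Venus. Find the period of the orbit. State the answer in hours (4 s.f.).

r = 6052 + 6287 = 12339 km = 1.2339×10⁷ m.
Kepler's third law: T = 2π√(r³/μ) = 2π√((1.234×10⁷)³ / 3.249×10¹⁴).
r³/μ = 5.782×10⁶ s², so T = 2π × 2.405×10³ = 1.511×10⁴ s.
Converting: 1.511×10⁴ s ÷ 3600 = 4.197 hours.

T ≈ 4.197 hours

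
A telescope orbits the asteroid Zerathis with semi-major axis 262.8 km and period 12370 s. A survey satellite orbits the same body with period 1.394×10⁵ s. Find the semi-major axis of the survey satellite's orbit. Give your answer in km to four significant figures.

a₂ ≈ 1321 km

Kepler's third law: a³ ∝ T², so a₂ = a₁ (T₂/T₁)^(2/3).
T₂/T₁ = 11.27, (T₂/T₁)^(2/3) = 5.026.
a₂ = 262.8 × 5.026 = 1321 km.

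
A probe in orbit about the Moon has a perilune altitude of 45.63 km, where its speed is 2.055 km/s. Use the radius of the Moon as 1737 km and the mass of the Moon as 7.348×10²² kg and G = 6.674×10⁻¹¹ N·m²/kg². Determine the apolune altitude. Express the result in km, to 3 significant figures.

μ = GM = 6.674×10⁻¹¹ × 7.348×10²² = 4.904×10¹² m³/s².
r_p = 1737 + 45.63 = 1782.6 km = 1.783×10⁶ m.
Specific energy ε = v²/2 − μ/r = -6.395×10⁵ J/kg, so a = −μ/(2ε) = 3.834×10⁶ m.
The apsides satisfy r_p + r_a = 2a, so the apolune radius is 2a − r_p = 5.886×10⁶ m = 5885.8 km.
Apolune altitude = 5885.8 − 1737 = 4148.8 km.

apolune altitude ≈ 4150 km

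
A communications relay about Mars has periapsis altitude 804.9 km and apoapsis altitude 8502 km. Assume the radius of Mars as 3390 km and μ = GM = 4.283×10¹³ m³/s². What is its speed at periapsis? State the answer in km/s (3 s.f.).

v ≈ 3.89 km/s

r_p = 3390 + 804.9 = 4194.9 km = 4.1949×10⁶ m.
r_a = 3390 + 8502 = 11892 km = 1.1892×10⁷ m.
Semi-major axis a = (r_p + r_a)/2 = 8043.4 km = 8.043×10⁶ m.
Vis-viva: v² = μ(2/r − 1/a) = 4.283×10¹³ × (4.768×10⁻⁷ − 1.243×10⁻⁷) = 1.510×10⁷ m²/s².
v = 3885 m/s = 3.885 km/s.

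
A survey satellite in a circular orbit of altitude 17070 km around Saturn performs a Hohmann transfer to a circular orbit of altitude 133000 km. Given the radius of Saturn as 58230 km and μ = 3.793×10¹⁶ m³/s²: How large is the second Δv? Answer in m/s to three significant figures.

Δv ≈ 3500 m/s

r₁ = 58230 + 17070 = 75300 km = 7.5300×10⁷ m.
r₂ = 58230 + 133000 = 191230 km = 1.9123×10⁸ m.
Transfer ellipse a_t = (r₁ + r₂)/2 = 1.333×10⁸ m.
At r₁: circular v_c1 = √(μ/r₁) = 22440 m/s; transfer-perikrone v_p = √[μ(2/r₁ − 1/a_t)] = 26890 m/s.
At r₂: circular v_c2 = √(μ/r₂) = 14080 m/s; transfer-apokrone v_a = √[μ(2/r₂ − 1/a_t)] = 10590 m/s.
Δv₂ = v_c2 − v_a = 3497 m/s.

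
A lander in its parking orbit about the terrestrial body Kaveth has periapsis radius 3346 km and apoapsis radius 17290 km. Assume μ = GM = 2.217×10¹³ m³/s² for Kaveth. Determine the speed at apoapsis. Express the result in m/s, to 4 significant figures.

Semi-major axis a = (r_p + r_a)/2 = 10318 km = 1.032×10⁷ m.
Vis-viva: v² = μ(2/r − 1/a) = 2.217×10¹³ × (1.157×10⁻⁷ − 9.692×10⁻⁸) = 4.158×10⁵ m²/s².
v = 644.8 m/s.

v ≈ 644.8 m/s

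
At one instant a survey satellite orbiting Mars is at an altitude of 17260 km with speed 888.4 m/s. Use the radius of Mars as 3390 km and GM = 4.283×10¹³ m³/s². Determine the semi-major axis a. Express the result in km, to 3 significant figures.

a ≈ 12800 km

r = 3390 + 17260 = 20650 km = 2.065×10⁷ m.
Vis-viva rearranged: 1/a = 2/r − v²/μ = 9.685×10⁻⁸ − 1.843×10⁻⁸ = 7.842×10⁻⁸ m⁻¹.
a = 1.275×10⁷ m = 12751 km.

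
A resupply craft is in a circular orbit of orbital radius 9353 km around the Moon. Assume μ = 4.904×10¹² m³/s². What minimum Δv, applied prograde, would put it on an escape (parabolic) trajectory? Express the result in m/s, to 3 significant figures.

r = 9353 km = 9.353×10⁶ m.
Circular speed v_c = √(μ/r) = 724.1 m/s.
Escape speed v_esc = √(2μ/r) = √2 × v_c = 1024 m/s.
Δv = v_esc − v_c = 299.9 m/s.

Δv ≈ 300 m/s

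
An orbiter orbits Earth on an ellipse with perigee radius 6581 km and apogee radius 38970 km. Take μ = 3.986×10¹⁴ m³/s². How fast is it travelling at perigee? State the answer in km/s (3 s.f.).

v ≈ 10.2 km/s

Semi-major axis a = (r_p + r_a)/2 = 22776 km = 2.278×10⁷ m.
Vis-viva: v² = μ(2/r − 1/a) = 3.986×10¹⁴ × (3.039×10⁻⁷ − 4.391×10⁻⁸) = 1.036×10⁸ m²/s².
v = 10180 m/s = 10.18 km/s.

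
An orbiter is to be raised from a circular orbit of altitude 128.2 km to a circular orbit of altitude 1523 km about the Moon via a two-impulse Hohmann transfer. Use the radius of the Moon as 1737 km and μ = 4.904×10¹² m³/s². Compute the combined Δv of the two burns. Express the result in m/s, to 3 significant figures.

Δv_total ≈ 387 m/s

r₁ = 1737 + 128.2 = 1865.2 km = 1.8652×10⁶ m.
r₂ = 1737 + 1523 = 3260.0 km = 3.2600×10⁶ m.
Transfer ellipse a_t = (r₁ + r₂)/2 = 2.563×10⁶ m.
At r₁: circular v_c1 = √(μ/r₁) = 1621 m/s; transfer-perilune v_p = √[μ(2/r₁ − 1/a_t)] = 1829 m/s.
Δv₁ = v_p − v_c1 = 207.4 m/s.
At r₂: circular v_c2 = √(μ/r₂) = 1226 m/s; transfer-apolune v_a = √[μ(2/r₂ − 1/a_t)] = 1046 m/s.
Δv₂ = v_c2 − v_a = 180.1 m/s.
Total Δv = Δv₁ + Δv₂ = 387.5 m/s.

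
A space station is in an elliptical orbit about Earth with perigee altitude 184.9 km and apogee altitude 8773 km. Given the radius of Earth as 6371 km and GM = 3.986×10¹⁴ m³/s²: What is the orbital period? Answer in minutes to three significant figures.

r_p = 6371 + 184.9 = 6555.9 km = 6.5559×10⁶ m.
r_a = 6371 + 8773 = 15144 km = 1.5144×10⁷ m.
Semi-major axis a = (r_p + r_a)/2 = (6555.9 + 15144)/2 = 10850 km = 1.085×10⁷ m.
By Kepler's third law T = 2π√(a³/μ) = 2π × 1.790×10³ = 1.125×10⁴ s.
= 187.5 minutes.

T ≈ 187 minutes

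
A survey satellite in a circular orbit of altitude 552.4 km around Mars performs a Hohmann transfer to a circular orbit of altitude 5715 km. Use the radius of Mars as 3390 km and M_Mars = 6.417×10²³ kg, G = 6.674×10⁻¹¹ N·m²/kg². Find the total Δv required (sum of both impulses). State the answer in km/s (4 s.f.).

μ = GM = 6.674×10⁻¹¹ × 6.417×10²³ = 4.283×10¹³ m³/s².
r₁ = 3390 + 552.4 = 3942.4 km = 3.9424×10⁶ m.
r₂ = 3390 + 5715 = 9105.0 km = 9.1050×10⁶ m.
Transfer ellipse a_t = (r₁ + r₂)/2 = 6.524×10⁶ m.
At r₁: circular v_c1 = √(μ/r₁) = 3296 m/s; transfer-periapsis v_p = √[μ(2/r₁ − 1/a_t)] = 3894 m/s.
Δv₁ = v_p − v_c1 = 597.8 m/s.
At r₂: circular v_c2 = √(μ/r₂) = 2169 m/s; transfer-apoapsis v_a = √[μ(2/r₂ − 1/a_t)] = 1686 m/s.
Δv₂ = v_c2 − v_a = 482.8 m/s.
Total Δv = Δv₁ + Δv₂ = 1081 m/s = 1.081 km/s.

Δv_total ≈ 1.081 km/s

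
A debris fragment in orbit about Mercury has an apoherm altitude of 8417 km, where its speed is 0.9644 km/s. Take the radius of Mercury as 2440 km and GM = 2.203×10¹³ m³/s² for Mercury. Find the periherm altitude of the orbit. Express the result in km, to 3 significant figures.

r_a = 2440 + 8417 = 10857 km = 1.086×10⁷ m.
Specific energy ε = v²/2 − μ/r = -1.564×10⁶ J/kg, so a = −μ/(2ε) = 7.043×10⁶ m.
The apsides satisfy r_p + r_a = 2a, so the periherm radius is 2a − r_a = 3.228×10⁶ m = 3228.0 km.
Periherm altitude = 3228.0 − 2440 = 788.03 km.

periherm altitude ≈ 788 km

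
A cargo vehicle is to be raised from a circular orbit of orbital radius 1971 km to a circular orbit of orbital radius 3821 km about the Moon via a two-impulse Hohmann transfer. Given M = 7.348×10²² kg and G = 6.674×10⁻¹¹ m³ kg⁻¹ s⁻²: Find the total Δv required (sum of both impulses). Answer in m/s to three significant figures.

Δv_total ≈ 433 m/s

μ = GM = 6.674×10⁻¹¹ × 7.348×10²² = 4.904×10¹² m³/s².
r₁ = 1971 km = 1.971×10⁶ m.
r₂ = 3821 km = 3.821×10⁶ m.
Transfer ellipse a_t = (r₁ + r₂)/2 = 2.896×10⁶ m.
At r₁: circular v_c1 = √(μ/r₁) = 1577 m/s; transfer-perilune v_p = √[μ(2/r₁ − 1/a_t)] = 1812 m/s.
Δv₁ = v_p − v_c1 = 234.5 m/s.
At r₂: circular v_c2 = √(μ/r₂) = 1133 m/s; transfer-apolune v_a = √[μ(2/r₂ − 1/a_t)] = 934.6 m/s.
Δv₂ = v_c2 − v_a = 198.3 m/s.
Total Δv = Δv₁ + Δv₂ = 432.8 m/s.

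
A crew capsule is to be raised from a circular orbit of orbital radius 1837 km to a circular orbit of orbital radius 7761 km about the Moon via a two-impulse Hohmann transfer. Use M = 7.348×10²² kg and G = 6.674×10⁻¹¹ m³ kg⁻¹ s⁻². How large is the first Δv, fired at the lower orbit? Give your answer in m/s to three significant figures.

μ = GM = 6.674×10⁻¹¹ × 7.348×10²² = 4.904×10¹² m³/s².
r₁ = 1837 km = 1.837×10⁶ m.
r₂ = 7761 km = 7.761×10⁶ m.
Transfer ellipse a_t = (r₁ + r₂)/2 = 4.799×10⁶ m.
At r₁: circular v_c1 = √(μ/r₁) = 1634 m/s; transfer-perilune v_p = √[μ(2/r₁ − 1/a_t)] = 2078 m/s.
Δv₁ = v_p − v_c1 = 443.9 m/s.

Δv ≈ 444 m/s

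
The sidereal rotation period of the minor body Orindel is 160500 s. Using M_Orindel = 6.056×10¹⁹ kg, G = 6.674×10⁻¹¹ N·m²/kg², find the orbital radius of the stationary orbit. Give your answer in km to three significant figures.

μ = GM = 6.674×10⁻¹¹ × 6.056×10¹⁹ = 4.042×10⁹ m³/s².
A synchronous orbit has period T, so by Kepler's third law a = (μT²/4π²)^(1/3).
μT²/4π² = 4.042×10⁹ × (1.605×10⁵)² / 39.48 = 2.637×10¹⁸ m³.
a = 1.382×10⁶ m = 1381.6 km.

r_sync ≈ 1380 km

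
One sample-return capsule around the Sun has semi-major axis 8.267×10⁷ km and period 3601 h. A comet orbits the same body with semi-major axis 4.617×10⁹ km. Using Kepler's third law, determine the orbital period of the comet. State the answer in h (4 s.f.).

T₂ ≈ 1.503×10⁶ h

Kepler's third law: T² ∝ a³, so T₂ = T₁ (a₂/a₁)^(3/2).
a₂/a₁ = 55.85, (a₂/a₁)^(3/2) = 417.4.
T₂ = 3601 × 417.4 = 1.503×10⁶ h.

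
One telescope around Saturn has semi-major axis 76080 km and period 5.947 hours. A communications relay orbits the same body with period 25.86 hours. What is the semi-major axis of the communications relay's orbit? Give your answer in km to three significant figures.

a₂ ≈ 2.03×10⁵ km

Kepler's third law: a³ ∝ T², so a₂ = a₁ (T₂/T₁)^(2/3).
T₂/T₁ = 4.348, (T₂/T₁)^(2/3) = 2.664.
a₂ = 76080 × 2.664 = 2.027×10⁵ km.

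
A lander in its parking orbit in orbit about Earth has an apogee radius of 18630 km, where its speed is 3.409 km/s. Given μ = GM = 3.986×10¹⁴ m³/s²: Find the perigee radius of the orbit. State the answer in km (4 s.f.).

r_a = 1.863×10⁷ m.
Specific energy ε = v²/2 − μ/r = -1.558×10⁷ J/kg, so a = −μ/(2ε) = 1.279×10⁷ m.
The apsides satisfy r_p + r_a = 2a, so the perigee radius is 2a − r_a = 6.946×10⁶ m = 6945.9 km.

perigee radius ≈ 6946 km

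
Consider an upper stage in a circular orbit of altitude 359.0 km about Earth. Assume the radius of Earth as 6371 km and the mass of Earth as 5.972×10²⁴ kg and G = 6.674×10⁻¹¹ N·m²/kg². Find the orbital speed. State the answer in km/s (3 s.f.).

μ = GM = 6.674×10⁻¹¹ × 5.972×10²⁴ = 3.986×10¹⁴ m³/s².
r = 6371 + 359.0 = 6730.0 km = 6.7300×10⁶ m.
For a circular orbit v = √(μ/r) = √(3.986×10¹⁴ / 6.730×10⁶) = √(5.922×10⁷) = 7696 m/s.
That is 7.696 km/s.

v ≈ 7.70 km/s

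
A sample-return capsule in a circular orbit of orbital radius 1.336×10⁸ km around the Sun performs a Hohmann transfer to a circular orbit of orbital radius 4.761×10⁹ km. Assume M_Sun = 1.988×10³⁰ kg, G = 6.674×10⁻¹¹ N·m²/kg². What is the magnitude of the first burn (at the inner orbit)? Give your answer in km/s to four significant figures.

μ = GM = 6.674×10⁻¹¹ × 1.988×10³⁰ = 1.327×10²⁰ m³/s².
r₁ = 1.336×10⁸ km = 1.336×10¹¹ m.
r₂ = 4.761×10⁹ km = 4.761×10¹² m.
Transfer ellipse a_t = (r₁ + r₂)/2 = 2.447×10¹² m.
At r₁: circular v_c1 = √(μ/r₁) = 31510 m/s; transfer-perihelion v_p = √[μ(2/r₁ − 1/a_t)] = 43950 m/s.
Δv₁ = v_p − v_c1 = 12440 m/s.
= 12.44 km/s.

Δv ≈ 12.44 km/s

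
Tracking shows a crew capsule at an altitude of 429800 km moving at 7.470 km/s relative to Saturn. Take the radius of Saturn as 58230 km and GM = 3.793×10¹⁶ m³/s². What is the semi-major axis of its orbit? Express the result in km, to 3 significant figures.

r = 58230 + 429800 = 4.8803×10⁵ km = 4.880×10⁸ m.
Specific orbital energy ε = v²/2 − μ/r = (7470)²/2 − 3.793×10¹⁶/4.880×10⁸ = -4.982×10⁷ J/kg.
Since ε = −μ/(2a), a = −μ/(2ε) = 3.807×10⁸ m = 3.8067×10⁵ km.

a ≈ 3.81×10⁵ km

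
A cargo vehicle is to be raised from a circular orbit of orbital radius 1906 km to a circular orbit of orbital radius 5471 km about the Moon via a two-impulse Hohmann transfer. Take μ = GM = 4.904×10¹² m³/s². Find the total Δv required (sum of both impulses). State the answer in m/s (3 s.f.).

r₁ = 1906 km = 1.906×10⁶ m.
r₂ = 5471 km = 5.471×10⁶ m.
Transfer ellipse a_t = (r₁ + r₂)/2 = 3.688×10⁶ m.
At r₁: circular v_c1 = √(μ/r₁) = 1604 m/s; transfer-perilune v_p = √[μ(2/r₁ − 1/a_t)] = 1954 m/s.
Δv₁ = v_p − v_c1 = 349.5 m/s.
At r₂: circular v_c2 = √(μ/r₂) = 946.8 m/s; transfer-apolune v_a = √[μ(2/r₂ − 1/a_t)] = 680.6 m/s.
Δv₂ = v_c2 − v_a = 266.2 m/s.
Total Δv = Δv₁ + Δv₂ = 615.7 m/s.

Δv_total ≈ 616 m/s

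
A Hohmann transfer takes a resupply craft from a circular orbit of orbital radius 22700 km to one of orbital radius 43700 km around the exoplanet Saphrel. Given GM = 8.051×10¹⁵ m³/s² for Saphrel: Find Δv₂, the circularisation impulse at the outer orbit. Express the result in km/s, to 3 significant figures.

r₁ = 22700 km = 2.270×10⁷ m.
r₂ = 43700 km = 4.370×10⁷ m.
Transfer ellipse a_t = (r₁ + r₂)/2 = 3.320×10⁷ m.
At r₁: circular v_c1 = √(μ/r₁) = 18830 m/s; transfer-periapsis v_p = √[μ(2/r₁ − 1/a_t)] = 21610 m/s.
At r₂: circular v_c2 = √(μ/r₂) = 13570 m/s; transfer-apoapsis v_a = √[μ(2/r₂ − 1/a_t)] = 11220 m/s.
Δv₂ = v_c2 − v_a = 2350 m/s.
= 2.350 km/s.

Δv ≈ 2.35 km/s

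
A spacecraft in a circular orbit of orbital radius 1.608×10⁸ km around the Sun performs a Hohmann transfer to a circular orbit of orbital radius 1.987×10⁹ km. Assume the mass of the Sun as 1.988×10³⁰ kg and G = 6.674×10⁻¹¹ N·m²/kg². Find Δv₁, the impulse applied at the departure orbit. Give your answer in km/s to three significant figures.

Δv ≈ 10.3 km/s

μ = GM = 6.674×10⁻¹¹ × 1.988×10³⁰ = 1.327×10²⁰ m³/s².
r₁ = 1.608×10⁸ km = 1.608×10¹¹ m.
r₂ = 1.987×10⁹ km = 1.987×10¹² m.
Transfer ellipse a_t = (r₁ + r₂)/2 = 1.074×10¹² m.
At r₁: circular v_c1 = √(μ/r₁) = 28720 m/s; transfer-perihelion v_p = √[μ(2/r₁ − 1/a_t)] = 39070 m/s.
Δv₁ = v_p − v_c1 = 10350 m/s.
= 10.35 km/s.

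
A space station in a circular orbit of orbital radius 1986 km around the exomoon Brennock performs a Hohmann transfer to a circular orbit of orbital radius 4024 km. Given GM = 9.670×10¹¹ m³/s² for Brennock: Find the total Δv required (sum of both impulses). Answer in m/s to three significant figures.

r₁ = 1986 km = 1.986×10⁶ m.
r₂ = 4024 km = 4.024×10⁶ m.
Transfer ellipse a_t = (r₁ + r₂)/2 = 3.005×10⁶ m.
At r₁: circular v_c1 = √(μ/r₁) = 697.8 m/s; transfer-periapsis v_p = √[μ(2/r₁ − 1/a_t)] = 807.5 m/s.
Δv₁ = v_p − v_c1 = 109.7 m/s.
At r₂: circular v_c2 = √(μ/r₂) = 490.2 m/s; transfer-apoapsis v_a = √[μ(2/r₂ − 1/a_t)] = 398.5 m/s.
Δv₂ = v_c2 − v_a = 91.69 m/s.
Total Δv = Δv₁ + Δv₂ = 201.4 m/s.

Δv_total ≈ 201 m/s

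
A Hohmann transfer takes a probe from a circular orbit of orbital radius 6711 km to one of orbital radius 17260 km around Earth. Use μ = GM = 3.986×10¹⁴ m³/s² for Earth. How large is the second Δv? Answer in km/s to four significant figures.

Δv ≈ 1.210 km/s

r₁ = 6711 km = 6.711×10⁶ m.
r₂ = 17260 km = 1.726×10⁷ m.
Transfer ellipse a_t = (r₁ + r₂)/2 = 1.199×10⁷ m.
At r₁: circular v_c1 = √(μ/r₁) = 7707 m/s; transfer-perigee v_p = √[μ(2/r₁ − 1/a_t)] = 9248 m/s.
At r₂: circular v_c2 = √(μ/r₂) = 4806 m/s; transfer-apogee v_a = √[μ(2/r₂ − 1/a_t)] = 3596 m/s.
Δv₂ = v_c2 − v_a = 1210 m/s.
= 1.210 km/s.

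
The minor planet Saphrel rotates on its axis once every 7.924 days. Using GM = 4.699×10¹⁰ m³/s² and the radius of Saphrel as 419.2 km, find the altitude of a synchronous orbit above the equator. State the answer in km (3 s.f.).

h_sync ≈ 7810 km

T = 7.924 days = 6.846×10⁵ s.
A synchronous orbit has period T, so by Kepler's third law a = (μT²/4π²)^(1/3).
μT²/4π² = 4.699×10¹⁰ × (6.846×10⁵)² / 39.48 = 5.579×10²⁰ m³.
a = 8.232×10⁶ m = 8232.3 km.
Altitude h = a − R = 8232.3 − 419.2 = 7813.1 km.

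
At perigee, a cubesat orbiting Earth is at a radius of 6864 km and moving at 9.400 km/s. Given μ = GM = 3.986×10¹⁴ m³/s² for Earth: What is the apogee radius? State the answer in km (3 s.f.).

apogee radius ≈ 21800 km

r_p = 6.864×10⁶ m.
Specific energy ε = v²/2 − μ/r = -1.389×10⁷ J/kg, so a = −μ/(2ε) = 1.435×10⁷ m.
The apsides satisfy r_p + r_a = 2a, so the apogee radius is 2a − r_p = 2.183×10⁷ m = 21831 km.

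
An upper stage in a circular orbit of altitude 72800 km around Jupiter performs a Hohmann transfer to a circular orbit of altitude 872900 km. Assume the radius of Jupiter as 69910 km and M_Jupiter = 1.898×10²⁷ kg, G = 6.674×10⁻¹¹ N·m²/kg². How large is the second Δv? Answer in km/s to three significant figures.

μ = GM = 6.674×10⁻¹¹ × 1.898×10²⁷ = 1.267×10¹⁷ m³/s².
r₁ = 69910 + 72800 = 142710 km = 1.4271×10⁸ m.
r₂ = 69910 + 872900 = 942810 km = 9.4281×10⁸ m.
Transfer ellipse a_t = (r₁ + r₂)/2 = 5.428×10⁸ m.
At r₁: circular v_c1 = √(μ/r₁) = 29790 m/s; transfer-perijove v_p = √[μ(2/r₁ − 1/a_t)] = 39270 m/s.
At r₂: circular v_c2 = √(μ/r₂) = 11590 m/s; transfer-apojove v_a = √[μ(2/r₂ − 1/a_t)] = 5944 m/s.
Δv₂ = v_c2 − v_a = 5648 m/s.
= 5.648 km/s.

Δv ≈ 5.65 km/s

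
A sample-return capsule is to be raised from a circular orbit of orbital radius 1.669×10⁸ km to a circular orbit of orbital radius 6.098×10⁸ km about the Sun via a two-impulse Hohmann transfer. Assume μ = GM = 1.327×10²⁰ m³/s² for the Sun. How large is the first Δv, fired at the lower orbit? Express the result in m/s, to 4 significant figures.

Δv ≈ 7136 m/s

r₁ = 1.669×10⁸ km = 1.669×10¹¹ m.
r₂ = 6.098×10⁸ km = 6.098×10¹¹ m.
Transfer ellipse a_t = (r₁ + r₂)/2 = 3.884×10¹¹ m.
At r₁: circular v_c1 = √(μ/r₁) = 28200 m/s; transfer-perihelion v_p = √[μ(2/r₁ − 1/a_t)] = 35330 m/s.
Δv₁ = v_p − v_c1 = 7136 m/s.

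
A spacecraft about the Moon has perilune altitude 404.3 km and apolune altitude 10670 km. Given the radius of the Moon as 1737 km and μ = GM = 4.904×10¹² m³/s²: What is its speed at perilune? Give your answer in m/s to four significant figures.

v ≈ 1976 m/s

r_p = 1737 + 404.3 = 2141.3 km = 2.1413×10⁶ m.
r_a = 1737 + 10670 = 12407 km = 1.2407×10⁷ m.
Semi-major axis a = (r_p + r_a)/2 = 7274.1 km = 7.274×10⁶ m.
Vis-viva: v² = μ(2/r − 1/a) = 4.904×10¹² × (9.340×10⁻⁷ − 1.375×10⁻⁷) = 3.906×10⁶ m²/s².
v = 1976 m/s.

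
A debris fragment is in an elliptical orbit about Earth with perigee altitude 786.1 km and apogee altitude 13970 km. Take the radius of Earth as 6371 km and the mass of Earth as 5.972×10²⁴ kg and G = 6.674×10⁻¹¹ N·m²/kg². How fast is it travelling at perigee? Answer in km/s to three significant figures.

v ≈ 9.08 km/s

μ = GM = 6.674×10⁻¹¹ × 5.972×10²⁴ = 3.986×10¹⁴ m³/s².
r_p = 6371 + 786.1 = 7157.1 km = 7.1571×10⁶ m.
r_a = 6371 + 13970 = 20341 km = 2.0341×10⁷ m.
Semi-major axis a = (r_p + r_a)/2 = 13749 km = 1.375×10⁷ m.
Vis-viva: v² = μ(2/r − 1/a) = 3.986×10¹⁴ × (2.794×10⁻⁷ − 7.273×10⁻⁸) = 8.239×10⁷ m²/s².
v = 9077 m/s = 9.077 km/s.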